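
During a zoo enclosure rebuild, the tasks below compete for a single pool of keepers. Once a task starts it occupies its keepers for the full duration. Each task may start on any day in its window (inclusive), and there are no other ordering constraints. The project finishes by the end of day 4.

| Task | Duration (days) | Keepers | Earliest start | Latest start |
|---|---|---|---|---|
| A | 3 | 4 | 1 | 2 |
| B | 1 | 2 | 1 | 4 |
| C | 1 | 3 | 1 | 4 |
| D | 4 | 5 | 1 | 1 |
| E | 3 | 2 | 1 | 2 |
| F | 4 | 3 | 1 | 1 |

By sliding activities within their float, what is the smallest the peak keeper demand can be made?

Early-start (A@1, B@1, C@1, D@1, E@1, F@1) gives peak 19: d1:19  d2:14  d3:14  d4:8.
Shift C→4, E→2.
Schedule A@1, B@1, C@4, D@1, E@2, F@1: d1:14  d2:14  d3:14  d4:13 — peak 14.
Total keeper-days = 55 over 4 days ⇒ peak ≥ ⌈55/4⌉ = 14, so 14 is optimal.

14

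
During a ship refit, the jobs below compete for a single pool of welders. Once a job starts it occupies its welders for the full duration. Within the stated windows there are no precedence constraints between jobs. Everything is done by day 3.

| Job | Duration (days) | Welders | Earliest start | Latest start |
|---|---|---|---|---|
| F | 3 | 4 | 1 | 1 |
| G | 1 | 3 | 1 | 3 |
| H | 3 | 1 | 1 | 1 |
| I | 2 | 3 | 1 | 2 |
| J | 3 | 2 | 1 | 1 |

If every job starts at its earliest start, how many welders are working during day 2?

10

At early start, day 2 has: F, H, I, J.
Demand: 4 + 1 + 3 + 2 = 10.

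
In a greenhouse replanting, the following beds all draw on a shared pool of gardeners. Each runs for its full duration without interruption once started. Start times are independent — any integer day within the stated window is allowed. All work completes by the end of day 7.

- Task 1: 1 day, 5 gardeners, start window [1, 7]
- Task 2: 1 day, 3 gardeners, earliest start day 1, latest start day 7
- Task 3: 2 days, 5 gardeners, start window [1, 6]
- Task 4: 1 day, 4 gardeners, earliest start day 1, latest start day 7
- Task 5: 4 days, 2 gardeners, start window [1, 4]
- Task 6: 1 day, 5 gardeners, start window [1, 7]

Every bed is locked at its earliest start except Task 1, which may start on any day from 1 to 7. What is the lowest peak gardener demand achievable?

Task 1@1: d1:24  d2:7  d3:2  d4:2  d5:0  d6:0  d7:0 → peak 24
Task 1@2: d1:19  d2:12  d3:2  d4:2  d5:0  d6:0  d7:0 → peak 19
Task 1@3: d1:19  d2:7  d3:7  d4:2  d5:0  d6:0  d7:0 → peak 19
Task 1@4: d1:19  d2:7  d3:2  d4:7  d5:0  d6:0  d7:0 → peak 19
Task 1@5: d1:19  d2:7  d3:2  d4:2  d5:5  d6:0  d7:0 → peak 19
Task 1@6: d1:19  d2:7  d3:2  d4:2  d5:0  d6:5  d7:0 → peak 19
Task 1@7: d1:19  d2:7  d3:2  d4:2  d5:0  d6:0  d7:5 → peak 19
Best is Task 1@2, peak 19.

19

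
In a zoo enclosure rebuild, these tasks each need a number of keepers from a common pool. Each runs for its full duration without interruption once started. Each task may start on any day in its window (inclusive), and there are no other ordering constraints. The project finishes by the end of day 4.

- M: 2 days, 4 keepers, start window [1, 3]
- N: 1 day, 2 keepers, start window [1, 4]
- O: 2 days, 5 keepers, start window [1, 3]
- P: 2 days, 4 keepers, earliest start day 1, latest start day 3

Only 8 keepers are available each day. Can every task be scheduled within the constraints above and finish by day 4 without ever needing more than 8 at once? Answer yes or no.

Schedule M@1, N@3, O@3, P@1: d1:8  d2:8  d3:7  d4:5 — peak 8 ≤ 8.

yes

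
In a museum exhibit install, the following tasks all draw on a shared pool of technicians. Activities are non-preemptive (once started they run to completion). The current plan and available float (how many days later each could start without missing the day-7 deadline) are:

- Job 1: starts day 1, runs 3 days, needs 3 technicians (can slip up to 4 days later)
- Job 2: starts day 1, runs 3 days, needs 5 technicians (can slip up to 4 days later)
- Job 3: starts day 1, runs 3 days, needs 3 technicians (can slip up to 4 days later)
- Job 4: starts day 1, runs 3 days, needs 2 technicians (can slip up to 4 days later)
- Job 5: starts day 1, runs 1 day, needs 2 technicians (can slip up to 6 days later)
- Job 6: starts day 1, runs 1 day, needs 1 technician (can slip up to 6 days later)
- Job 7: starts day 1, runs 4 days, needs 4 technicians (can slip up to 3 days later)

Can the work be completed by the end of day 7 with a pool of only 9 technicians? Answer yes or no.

yes

Schedule Job 1@1, Job 2@1, Job 3@4, Job 4@4, Job 5@7, Job 6@1, Job 7@4: d1:9  d2:8  d3:8  d4:9  d5:9  d6:9  d7:6 — peak 9 ≤ 9.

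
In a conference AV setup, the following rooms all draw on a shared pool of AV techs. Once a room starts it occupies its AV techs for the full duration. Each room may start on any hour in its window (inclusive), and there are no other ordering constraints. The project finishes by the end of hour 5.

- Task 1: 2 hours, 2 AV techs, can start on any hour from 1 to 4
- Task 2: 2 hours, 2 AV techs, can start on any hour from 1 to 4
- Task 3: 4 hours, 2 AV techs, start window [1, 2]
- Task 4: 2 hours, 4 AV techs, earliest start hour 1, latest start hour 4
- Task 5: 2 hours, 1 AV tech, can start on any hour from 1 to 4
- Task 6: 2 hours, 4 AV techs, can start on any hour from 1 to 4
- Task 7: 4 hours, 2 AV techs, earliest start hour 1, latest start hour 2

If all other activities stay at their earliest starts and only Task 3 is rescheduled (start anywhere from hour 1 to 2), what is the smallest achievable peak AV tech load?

17

Task 3@1: h1:17  h2:17  h3:4  h4:4  h5:0 → peak 17
Task 3@2: h1:15  h2:17  h3:4  h4:4  h5:2 → peak 17
Best is Task 3@1, peak 17.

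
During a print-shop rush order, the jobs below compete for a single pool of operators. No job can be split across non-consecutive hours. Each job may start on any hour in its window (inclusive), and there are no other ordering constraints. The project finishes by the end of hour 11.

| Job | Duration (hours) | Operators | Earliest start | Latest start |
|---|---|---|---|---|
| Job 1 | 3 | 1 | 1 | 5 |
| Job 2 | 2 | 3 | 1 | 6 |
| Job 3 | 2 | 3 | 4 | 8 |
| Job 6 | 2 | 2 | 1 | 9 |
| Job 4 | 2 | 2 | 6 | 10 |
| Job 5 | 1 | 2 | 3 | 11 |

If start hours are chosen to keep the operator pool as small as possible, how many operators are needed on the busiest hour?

3

Early-start (Job 1@1, Job 2@1, Job 3@4, Job 6@1, Job 4@6, Job 5@3) gives peak 6: h1:6  h2:6  h3:3  h4:3  h5:3  h6:2  h7:2  h8:0  h9:0  h10:0  h11:0.
Shift Job 2→4, Job 3→6, Job 4→8.
Schedule Job 1@1, Job 2@4, Job 3@6, Job 6@1, Job 4@8, Job 5@3: h1:3  h2:3  h3:3  h4:3  h5:3  h6:3  h7:3  h8:2  h9:2  h10:0  h11:0 — peak 3.
Total operator-hours = 25 over 11 hours ⇒ peak ≥ ⌈25/11⌉ = 3, so 3 is optimal.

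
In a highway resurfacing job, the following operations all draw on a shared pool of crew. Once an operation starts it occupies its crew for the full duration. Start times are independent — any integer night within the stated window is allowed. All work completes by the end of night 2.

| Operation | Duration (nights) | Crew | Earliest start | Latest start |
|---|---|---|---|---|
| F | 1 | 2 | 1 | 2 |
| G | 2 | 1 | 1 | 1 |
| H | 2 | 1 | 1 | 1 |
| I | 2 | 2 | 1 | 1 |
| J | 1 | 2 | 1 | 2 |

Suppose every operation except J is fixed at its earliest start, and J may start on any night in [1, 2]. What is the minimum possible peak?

J@1: n1:8  n2:4 → peak 8
J@2: n1:6  n2:6 → peak 6
Best is J@2, peak 6.

6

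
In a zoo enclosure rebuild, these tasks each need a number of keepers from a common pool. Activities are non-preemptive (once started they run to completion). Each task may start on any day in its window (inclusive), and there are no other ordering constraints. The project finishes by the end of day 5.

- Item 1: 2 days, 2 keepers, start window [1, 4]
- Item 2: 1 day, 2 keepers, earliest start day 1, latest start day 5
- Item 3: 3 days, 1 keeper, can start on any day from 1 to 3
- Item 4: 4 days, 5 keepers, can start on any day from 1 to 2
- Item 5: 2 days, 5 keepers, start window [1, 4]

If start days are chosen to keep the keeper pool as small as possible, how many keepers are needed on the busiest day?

Early-start (Item 1@1, Item 2@1, Item 3@1, Item 4@1, Item 5@1) gives peak 15: d1:15  d2:13  d3:6  d4:5  d5:0.
Shift Item 5→4.
Schedule Item 1@1, Item 2@1, Item 3@1, Item 4@1, Item 5@4: d1:10  d2:8  d3:6  d4:10  d5:5 — peak 10.

10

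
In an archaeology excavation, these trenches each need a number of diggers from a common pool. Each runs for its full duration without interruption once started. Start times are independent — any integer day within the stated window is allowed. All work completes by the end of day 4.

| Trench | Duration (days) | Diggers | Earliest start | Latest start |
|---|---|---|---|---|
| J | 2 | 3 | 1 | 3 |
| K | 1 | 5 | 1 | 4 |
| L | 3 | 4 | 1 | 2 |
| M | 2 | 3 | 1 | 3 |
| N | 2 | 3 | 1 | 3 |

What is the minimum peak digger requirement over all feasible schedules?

10

Early-start (J@1, K@1, L@1, M@1, N@1) gives peak 18: d1:18  d2:13  d3:4  d4:0.
Shift L→2, M→2, N→3.
Schedule J@1, K@1, L@2, M@2, N@3: d1:8  d2:10  d3:10  d4:7 — peak 10.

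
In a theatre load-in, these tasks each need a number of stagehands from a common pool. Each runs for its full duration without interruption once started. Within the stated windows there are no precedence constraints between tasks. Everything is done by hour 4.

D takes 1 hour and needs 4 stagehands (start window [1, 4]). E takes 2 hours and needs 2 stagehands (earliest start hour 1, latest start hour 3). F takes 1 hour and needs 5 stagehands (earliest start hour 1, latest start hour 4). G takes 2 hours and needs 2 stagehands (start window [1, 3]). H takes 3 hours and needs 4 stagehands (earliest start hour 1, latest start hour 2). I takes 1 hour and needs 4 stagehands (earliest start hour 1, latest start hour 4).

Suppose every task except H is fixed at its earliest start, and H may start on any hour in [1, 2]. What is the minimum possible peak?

17

H@1: h1:21  h2:8  h3:4  h4:0 → peak 21
H@2: h1:17  h2:8  h3:4  h4:4 → peak 17
Best is H@2, peak 17.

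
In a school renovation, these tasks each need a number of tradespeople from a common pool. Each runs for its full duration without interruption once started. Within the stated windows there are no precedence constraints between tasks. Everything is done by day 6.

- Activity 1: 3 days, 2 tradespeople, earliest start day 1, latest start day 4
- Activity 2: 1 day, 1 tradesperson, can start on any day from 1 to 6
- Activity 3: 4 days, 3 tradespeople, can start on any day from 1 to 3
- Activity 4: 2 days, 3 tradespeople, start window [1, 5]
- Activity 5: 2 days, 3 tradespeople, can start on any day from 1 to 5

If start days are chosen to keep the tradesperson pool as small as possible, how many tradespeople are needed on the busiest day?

6

Early-start (Activity 1@1, Activity 2@1, Activity 3@1, Activity 4@1, Activity 5@1) gives peak 12: d1:12  d2:11  d3:5  d4:3  d5:0  d6:0.
Shift Activity 4→4, Activity 5→5.
Schedule Activity 1@1, Activity 2@1, Activity 3@1, Activity 4@4, Activity 5@5: d1:6  d2:5  d3:5  d4:6  d5:6  d6:3 — peak 6.
Total tradesperson-days = 31 over 6 days ⇒ peak ≥ ⌈31/6⌉ = 6, so 6 is optimal.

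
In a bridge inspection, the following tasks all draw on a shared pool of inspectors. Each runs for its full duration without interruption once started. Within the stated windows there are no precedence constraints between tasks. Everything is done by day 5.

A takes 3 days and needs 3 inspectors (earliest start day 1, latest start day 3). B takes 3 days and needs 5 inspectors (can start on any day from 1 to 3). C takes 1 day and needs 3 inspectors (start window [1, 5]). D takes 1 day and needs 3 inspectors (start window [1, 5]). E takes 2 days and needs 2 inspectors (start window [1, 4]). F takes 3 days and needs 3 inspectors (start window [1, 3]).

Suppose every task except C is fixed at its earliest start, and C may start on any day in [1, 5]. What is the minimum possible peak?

16

C@1: d1:19  d2:13  d3:11  d4:0  d5:0 → peak 19
C@2: d1:16  d2:16  d3:11  d4:0  d5:0 → peak 16
C@3: d1:16  d2:13  d3:14  d4:0  d5:0 → peak 16
C@4: d1:16  d2:13  d3:11  d4:3  d5:0 → peak 16
C@5: d1:16  d2:13  d3:11  d4:0  d5:3 → peak 16
Best is C@2, peak 16.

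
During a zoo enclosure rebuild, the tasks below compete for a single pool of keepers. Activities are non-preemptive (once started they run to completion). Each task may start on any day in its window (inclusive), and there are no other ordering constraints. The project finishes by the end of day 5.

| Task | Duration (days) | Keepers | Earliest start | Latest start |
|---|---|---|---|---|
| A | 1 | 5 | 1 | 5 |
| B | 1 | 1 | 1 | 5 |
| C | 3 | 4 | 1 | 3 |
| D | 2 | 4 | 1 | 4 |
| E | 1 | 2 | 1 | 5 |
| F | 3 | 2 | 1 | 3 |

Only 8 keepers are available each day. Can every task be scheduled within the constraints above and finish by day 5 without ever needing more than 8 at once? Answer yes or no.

Schedule A@1, B@1, C@2, D@4, E@2, F@1: d1:8  d2:8  d3:6  d4:8  d5:4 — peak 8 ≤ 8.

yes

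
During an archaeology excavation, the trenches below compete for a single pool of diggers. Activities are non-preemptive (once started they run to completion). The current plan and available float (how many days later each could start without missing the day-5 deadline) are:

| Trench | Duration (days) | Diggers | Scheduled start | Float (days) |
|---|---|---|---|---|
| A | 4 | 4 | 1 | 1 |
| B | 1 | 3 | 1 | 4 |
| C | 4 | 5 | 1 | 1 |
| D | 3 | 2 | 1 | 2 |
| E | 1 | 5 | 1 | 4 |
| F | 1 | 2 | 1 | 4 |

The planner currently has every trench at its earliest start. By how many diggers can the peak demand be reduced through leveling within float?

Early-start peak: d1:21  d2:11  d3:11  d4:9  d5:0 ⇒ 21.
Leveled (A@1, B@1, C@2, D@1, E@5, F@1): d1:11  d2:11  d3:11  d4:9  d5:10 ⇒ 11.
Reduction 21 − 11 = 10.

10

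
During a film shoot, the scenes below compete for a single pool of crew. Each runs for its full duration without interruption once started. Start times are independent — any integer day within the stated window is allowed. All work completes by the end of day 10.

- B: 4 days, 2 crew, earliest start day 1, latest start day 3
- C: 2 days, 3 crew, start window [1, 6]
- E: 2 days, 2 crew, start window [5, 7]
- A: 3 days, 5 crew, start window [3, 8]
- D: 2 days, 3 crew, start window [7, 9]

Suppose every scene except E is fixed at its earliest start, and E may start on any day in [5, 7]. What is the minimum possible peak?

E@5: d1:5  d2:5  d3:7  d4:7  d5:7  d6:2  d7:3  d8:3  d9:0  d10:0 → peak 7
E@6: d1:5  d2:5  d3:7  d4:7  d5:5  d6:2  d7:5  d8:3  d9:0  d10:0 → peak 7
E@7: d1:5  d2:5  d3:7  d4:7  d5:5  d6:0  d7:5  d8:5  d9:0  d10:0 → peak 7
Best is E@5, peak 7.

7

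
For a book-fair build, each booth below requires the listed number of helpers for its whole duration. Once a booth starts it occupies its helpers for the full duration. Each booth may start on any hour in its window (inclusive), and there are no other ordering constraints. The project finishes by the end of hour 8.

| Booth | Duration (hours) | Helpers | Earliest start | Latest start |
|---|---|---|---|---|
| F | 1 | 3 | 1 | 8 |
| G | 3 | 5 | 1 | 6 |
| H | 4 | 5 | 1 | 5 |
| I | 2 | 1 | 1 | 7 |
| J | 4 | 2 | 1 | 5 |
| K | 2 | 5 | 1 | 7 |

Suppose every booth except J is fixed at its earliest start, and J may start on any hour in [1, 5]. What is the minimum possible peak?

19

J@1: h1:21  h2:18  h3:12  h4:7  h5:0  h6:0  h7:0  h8:0 → peak 21
J@2: h1:19  h2:18  h3:12  h4:7  h5:2  h6:0  h7:0  h8:0 → peak 19
J@3: h1:19  h2:16  h3:12  h4:7  h5:2  h6:2  h7:0  h8:0 → peak 19
J@4: h1:19  h2:16  h3:10  h4:7  h5:2  h6:2  h7:2  h8:0 → peak 19
J@5: h1:19  h2:16  h3:10  h4:5  h5:2  h6:2  h7:2  h8:2 → peak 19
Best is J@2, peak 19.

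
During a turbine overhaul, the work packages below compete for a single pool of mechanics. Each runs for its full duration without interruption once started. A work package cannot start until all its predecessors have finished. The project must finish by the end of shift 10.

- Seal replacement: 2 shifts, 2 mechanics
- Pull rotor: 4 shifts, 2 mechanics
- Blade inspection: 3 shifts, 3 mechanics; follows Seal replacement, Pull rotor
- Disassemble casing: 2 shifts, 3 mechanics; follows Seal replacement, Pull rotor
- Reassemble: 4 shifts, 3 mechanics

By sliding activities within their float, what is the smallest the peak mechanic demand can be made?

6

Early-start (Seal replacement@1, Pull rotor@1, Blade inspection@5, Disassemble casing@5, Reassemble@1) gives peak 7: s1:7  s2:7  s3:5  s4:5  s5:6  s6:6  s7:3  s8:0  s9:0  s10:0.
Shift Reassemble→7.
Schedule Seal replacement@1, Pull rotor@1, Blade inspection@5, Disassemble casing@5, Reassemble@7: s1:4  s2:4  s3:2  s4:2  s5:6  s6:6  s7:6  s8:3  s9:3  s10:3 — peak 6.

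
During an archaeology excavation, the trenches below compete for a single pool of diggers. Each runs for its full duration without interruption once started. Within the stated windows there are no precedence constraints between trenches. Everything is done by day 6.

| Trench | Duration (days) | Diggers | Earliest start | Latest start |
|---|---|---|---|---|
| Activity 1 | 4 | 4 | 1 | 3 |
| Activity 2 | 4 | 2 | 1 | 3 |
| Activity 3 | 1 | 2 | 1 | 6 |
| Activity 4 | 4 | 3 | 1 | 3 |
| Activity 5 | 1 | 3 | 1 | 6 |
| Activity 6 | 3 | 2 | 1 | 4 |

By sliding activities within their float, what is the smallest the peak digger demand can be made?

11

Early-start (Activity 1@1, Activity 2@1, Activity 3@1, Activity 4@1, Activity 5@1, Activity 6@1) gives peak 16: d1:16  d2:11  d3:11  d4:9  d5:0  d6:0.
Shift Activity 5→5, Activity 6→2.
Schedule Activity 1@1, Activity 2@1, Activity 3@1, Activity 4@1, Activity 5@5, Activity 6@2: d1:11  d2:11  d3:11  d4:11  d5:3  d6:0 — peak 11.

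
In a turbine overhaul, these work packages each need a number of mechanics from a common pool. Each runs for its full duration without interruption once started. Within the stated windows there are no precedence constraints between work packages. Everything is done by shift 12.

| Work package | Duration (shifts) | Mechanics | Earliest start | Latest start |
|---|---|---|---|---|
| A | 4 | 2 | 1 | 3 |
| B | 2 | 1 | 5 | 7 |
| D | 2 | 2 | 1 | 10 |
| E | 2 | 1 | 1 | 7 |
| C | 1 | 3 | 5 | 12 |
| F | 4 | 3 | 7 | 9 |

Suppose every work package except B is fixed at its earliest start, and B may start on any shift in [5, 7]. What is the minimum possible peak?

B@5: s1:5  s2:5  s3:2  s4:2  s5:4  s6:1  s7:3  s8:3  s9:3  s10:3  s11:0  s12:0 → peak 5
B@6: s1:5  s2:5  s3:2  s4:2  s5:3  s6:1  s7:4  s8:3  s9:3  s10:3  s11:0  s12:0 → peak 5
B@7: s1:5  s2:5  s3:2  s4:2  s5:3  s6:0  s7:4  s8:4  s9:3  s10:3  s11:0  s12:0 → peak 5
Best is B@5, peak 5.

5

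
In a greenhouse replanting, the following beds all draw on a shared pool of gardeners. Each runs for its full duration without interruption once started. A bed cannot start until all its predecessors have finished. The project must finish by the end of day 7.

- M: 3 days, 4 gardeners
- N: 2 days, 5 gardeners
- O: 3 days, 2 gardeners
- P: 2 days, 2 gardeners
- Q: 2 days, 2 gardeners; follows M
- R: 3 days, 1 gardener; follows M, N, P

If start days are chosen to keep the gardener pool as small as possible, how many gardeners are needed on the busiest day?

9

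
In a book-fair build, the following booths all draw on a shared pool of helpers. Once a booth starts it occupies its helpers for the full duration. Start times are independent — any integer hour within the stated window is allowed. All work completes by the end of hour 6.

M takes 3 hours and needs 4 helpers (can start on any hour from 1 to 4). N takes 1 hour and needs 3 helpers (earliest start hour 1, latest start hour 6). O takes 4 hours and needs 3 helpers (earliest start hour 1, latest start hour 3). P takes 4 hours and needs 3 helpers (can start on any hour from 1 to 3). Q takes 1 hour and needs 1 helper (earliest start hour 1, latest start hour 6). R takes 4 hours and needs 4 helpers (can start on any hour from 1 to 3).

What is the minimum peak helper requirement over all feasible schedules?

14

Early-start (M@1, N@1, O@1, P@1, Q@1, R@1) gives peak 18: h1:18  h2:14  h3:14  h4:10  h5:0  h6:0.
Shift R→2.
Schedule M@1, N@1, O@1, P@1, Q@1, R@2: h1:14  h2:14  h3:14  h4:10  h5:4  h6:0 — peak 14.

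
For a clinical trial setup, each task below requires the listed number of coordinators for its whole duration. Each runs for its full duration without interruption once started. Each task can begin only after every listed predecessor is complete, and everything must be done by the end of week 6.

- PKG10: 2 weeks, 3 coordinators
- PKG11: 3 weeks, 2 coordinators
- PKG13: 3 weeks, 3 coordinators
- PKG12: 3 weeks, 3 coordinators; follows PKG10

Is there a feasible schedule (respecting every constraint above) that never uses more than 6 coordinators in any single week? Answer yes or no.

yes

Schedule PKG10@1, PKG11@1, PKG13@3, PKG12@4: w1:5  w2:5  w3:5  w4:6  w5:6  w6:3 — peak 6 ≤ 6.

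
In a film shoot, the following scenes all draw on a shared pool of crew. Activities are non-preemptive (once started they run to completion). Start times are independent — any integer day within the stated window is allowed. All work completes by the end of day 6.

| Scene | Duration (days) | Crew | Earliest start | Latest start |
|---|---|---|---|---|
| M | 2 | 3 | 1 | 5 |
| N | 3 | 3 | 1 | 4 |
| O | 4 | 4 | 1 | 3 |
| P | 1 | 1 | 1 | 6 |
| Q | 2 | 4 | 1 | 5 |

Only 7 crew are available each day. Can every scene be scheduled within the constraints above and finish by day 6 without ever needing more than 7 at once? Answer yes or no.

yes

Schedule M@1, N@3, O@1, P@6, Q@5: d1:7  d2:7  d3:7  d4:7  d5:7  d6:5 — peak 7 ≤ 7.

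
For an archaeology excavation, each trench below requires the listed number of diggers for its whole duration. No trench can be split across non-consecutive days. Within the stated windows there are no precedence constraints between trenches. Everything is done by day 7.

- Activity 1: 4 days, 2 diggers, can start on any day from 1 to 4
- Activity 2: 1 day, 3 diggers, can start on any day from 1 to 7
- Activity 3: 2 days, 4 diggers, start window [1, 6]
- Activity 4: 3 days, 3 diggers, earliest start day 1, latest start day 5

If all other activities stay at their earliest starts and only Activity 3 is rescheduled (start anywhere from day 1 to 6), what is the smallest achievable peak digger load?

Activity 3@1: d1:12  d2:9  d3:5  d4:2  d5:0  d6:0  d7:0 → peak 12
Activity 3@2: d1:8  d2:9  d3:9  d4:2  d5:0  d6:0  d7:0 → peak 9
Activity 3@3: d1:8  d2:5  d3:9  d4:6  d5:0  d6:0  d7:0 → peak 9
Activity 3@4: d1:8  d2:5  d3:5  d4:6  d5:4  d6:0  d7:0 → peak 8
Activity 3@5: d1:8  d2:5  d3:5  d4:2  d5:4  d6:4  d7:0 → peak 8
Activity 3@6: d1:8  d2:5  d3:5  d4:2  d5:0  d6:4  d7:4 → peak 8
Best is Activity 3@4, peak 8.

8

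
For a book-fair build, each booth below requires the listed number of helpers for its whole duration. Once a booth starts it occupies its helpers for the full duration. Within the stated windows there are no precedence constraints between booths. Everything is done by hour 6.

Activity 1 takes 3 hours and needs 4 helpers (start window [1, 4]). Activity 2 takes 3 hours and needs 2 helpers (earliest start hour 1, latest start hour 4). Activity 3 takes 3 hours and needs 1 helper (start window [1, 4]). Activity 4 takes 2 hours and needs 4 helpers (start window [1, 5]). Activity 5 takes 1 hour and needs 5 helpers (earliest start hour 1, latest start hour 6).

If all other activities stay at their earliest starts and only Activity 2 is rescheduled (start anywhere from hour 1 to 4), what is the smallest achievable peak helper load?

Activity 2@1: h1:16  h2:11  h3:7  h4:0  h5:0  h6:0 → peak 16
Activity 2@2: h1:14  h2:11  h3:7  h4:2  h5:0  h6:0 → peak 14
Activity 2@3: h1:14  h2:9  h3:7  h4:2  h5:2  h6:0 → peak 14
Activity 2@4: h1:14  h2:9  h3:5  h4:2  h5:2  h6:2 → peak 14
Best is Activity 2@2, peak 14.

14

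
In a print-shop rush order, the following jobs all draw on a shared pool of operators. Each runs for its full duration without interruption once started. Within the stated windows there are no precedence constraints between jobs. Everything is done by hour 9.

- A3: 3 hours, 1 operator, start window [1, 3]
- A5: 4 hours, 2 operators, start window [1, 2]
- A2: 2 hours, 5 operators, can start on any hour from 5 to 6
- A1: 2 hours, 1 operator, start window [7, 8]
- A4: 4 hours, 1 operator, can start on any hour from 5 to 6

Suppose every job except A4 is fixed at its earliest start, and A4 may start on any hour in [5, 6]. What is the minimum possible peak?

A4@5: h1:3  h2:3  h3:3  h4:2  h5:6  h6:6  h7:2  h8:2  h9:0 → peak 6
A4@6: h1:3  h2:3  h3:3  h4:2  h5:5  h6:6  h7:2  h8:2  h9:1 → peak 6
Best is A4@5, peak 6.

6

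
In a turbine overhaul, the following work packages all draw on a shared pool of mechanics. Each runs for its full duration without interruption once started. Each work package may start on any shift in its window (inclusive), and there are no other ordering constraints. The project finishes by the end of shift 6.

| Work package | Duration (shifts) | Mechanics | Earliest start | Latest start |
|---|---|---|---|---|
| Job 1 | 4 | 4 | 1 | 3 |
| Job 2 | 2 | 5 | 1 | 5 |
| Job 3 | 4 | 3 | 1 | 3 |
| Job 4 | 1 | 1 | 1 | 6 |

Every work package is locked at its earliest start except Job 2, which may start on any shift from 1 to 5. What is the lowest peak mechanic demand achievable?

8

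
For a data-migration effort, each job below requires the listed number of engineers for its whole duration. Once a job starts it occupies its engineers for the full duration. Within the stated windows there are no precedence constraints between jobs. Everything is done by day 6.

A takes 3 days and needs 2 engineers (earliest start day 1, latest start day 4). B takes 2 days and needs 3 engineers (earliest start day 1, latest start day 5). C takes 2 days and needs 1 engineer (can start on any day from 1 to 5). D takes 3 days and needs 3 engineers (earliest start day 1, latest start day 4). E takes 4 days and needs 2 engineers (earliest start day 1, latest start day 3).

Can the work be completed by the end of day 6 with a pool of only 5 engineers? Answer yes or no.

Total engineer-days = 31; over 6 days the average is 31/6 > 5, so some day must exceed 5.

no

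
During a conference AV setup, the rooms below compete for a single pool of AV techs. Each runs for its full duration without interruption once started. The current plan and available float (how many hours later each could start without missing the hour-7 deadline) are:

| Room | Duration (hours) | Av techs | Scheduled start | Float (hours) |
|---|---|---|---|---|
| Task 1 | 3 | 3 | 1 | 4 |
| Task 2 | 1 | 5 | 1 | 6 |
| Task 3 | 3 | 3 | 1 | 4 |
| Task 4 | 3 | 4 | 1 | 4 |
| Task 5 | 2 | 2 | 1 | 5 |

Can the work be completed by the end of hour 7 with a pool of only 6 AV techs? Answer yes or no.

yes

Schedule Task 1@1, Task 2@4, Task 3@1, Task 4@5, Task 5@5: h1:6  h2:6  h3:6  h4:5  h5:6  h6:6  h7:4 — peak 6 ≤ 6.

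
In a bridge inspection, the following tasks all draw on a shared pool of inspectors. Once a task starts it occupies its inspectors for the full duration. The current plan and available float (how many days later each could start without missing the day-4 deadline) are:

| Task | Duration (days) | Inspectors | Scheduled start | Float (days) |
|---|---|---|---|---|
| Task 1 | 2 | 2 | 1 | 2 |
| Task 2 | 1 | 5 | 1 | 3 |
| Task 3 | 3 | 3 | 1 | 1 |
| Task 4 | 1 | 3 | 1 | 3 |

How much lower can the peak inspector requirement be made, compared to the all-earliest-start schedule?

7

Early-start peak: d1:13  d2:5  d3:3  d4:0 ⇒ 13.
Leveled (Task 1@1, Task 2@4, Task 3@1, Task 4@3): d1:5  d2:5  d3:6  d4:5 ⇒ 6.
Reduction 13 − 6 = 7.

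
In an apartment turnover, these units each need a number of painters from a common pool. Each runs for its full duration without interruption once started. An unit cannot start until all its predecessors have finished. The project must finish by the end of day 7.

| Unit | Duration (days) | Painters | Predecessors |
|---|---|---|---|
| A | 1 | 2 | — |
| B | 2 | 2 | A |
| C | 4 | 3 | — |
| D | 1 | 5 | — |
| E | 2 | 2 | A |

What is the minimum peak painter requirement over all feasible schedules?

Early-start (A@1, B@2, C@1, D@1, E@2) gives peak 10: d1:10  d2:7  d3:7  d4:3  d5:0  d6:0  d7:0.
Shift D→5, E→6.
Schedule A@1, B@2, C@1, D@5, E@6: d1:5  d2:5  d3:5  d4:3  d5:5  d6:2  d7:2 — peak 5.

5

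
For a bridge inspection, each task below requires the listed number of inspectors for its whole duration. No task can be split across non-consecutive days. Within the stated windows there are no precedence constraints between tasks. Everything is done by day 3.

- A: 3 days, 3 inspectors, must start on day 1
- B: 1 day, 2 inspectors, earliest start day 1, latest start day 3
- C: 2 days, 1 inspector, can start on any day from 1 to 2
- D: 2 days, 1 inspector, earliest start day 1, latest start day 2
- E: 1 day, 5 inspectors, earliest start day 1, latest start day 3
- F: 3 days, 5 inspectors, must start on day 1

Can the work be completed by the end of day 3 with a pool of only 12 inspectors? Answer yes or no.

The minimum achievable peak is 13; 12 < 13, so no feasible schedule stays within the cap.

no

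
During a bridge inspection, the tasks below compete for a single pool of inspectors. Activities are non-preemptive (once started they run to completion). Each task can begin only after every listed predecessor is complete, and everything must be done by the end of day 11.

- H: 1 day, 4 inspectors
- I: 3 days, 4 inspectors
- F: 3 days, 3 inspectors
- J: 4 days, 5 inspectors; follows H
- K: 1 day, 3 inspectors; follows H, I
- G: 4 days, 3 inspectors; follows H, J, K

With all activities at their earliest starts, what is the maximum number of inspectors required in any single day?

12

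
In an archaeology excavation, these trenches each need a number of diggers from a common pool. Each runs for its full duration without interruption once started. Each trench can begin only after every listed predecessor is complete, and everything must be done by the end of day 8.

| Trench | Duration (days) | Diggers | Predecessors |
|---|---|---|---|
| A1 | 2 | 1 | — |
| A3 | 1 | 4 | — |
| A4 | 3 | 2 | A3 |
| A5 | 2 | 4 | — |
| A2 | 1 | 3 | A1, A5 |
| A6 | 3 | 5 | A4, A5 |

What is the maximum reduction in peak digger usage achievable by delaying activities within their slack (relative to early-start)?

Early-start peak: d1:9  d2:7  d3:5  d4:2  d5:5  d6:5  d7:5  d8:0 ⇒ 9.
Leveled (A1@1, A3@1, A4@2, A5@3, A2@5, A6@6): d1:5  d2:3  d3:6  d4:6  d5:3  d6:5  d7:5  d8:5 ⇒ 6.
Reduction 9 − 6 = 3.

3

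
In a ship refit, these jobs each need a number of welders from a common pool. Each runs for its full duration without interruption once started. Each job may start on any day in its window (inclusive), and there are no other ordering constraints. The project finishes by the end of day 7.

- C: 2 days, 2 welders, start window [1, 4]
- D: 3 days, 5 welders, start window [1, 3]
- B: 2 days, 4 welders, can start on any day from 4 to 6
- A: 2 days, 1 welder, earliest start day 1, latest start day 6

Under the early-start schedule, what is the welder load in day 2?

8

At early start, day 2 has: C, D, A.
Demand: 2 + 5 + 1 = 8.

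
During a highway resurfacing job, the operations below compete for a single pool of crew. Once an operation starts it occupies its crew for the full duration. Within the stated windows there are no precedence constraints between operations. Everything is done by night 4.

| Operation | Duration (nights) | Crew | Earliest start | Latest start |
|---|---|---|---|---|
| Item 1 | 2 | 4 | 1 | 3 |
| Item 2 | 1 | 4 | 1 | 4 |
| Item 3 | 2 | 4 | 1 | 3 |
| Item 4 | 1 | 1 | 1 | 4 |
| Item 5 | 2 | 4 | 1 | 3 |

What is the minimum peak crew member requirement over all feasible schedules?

Early-start (Item 1@1, Item 2@1, Item 3@1, Item 4@1, Item 5@1) gives peak 17: n1:17  n2:12  n3:0  n4:0.
Shift Item 3→2, Item 4→4, Item 5→3.
Schedule Item 1@1, Item 2@1, Item 3@2, Item 4@4, Item 5@3: n1:8  n2:8  n3:8  n4:5 — peak 8.
Total crew member-nights = 29 over 4 nights ⇒ peak ≥ ⌈29/4⌉ = 8, so 8 is optimal.

8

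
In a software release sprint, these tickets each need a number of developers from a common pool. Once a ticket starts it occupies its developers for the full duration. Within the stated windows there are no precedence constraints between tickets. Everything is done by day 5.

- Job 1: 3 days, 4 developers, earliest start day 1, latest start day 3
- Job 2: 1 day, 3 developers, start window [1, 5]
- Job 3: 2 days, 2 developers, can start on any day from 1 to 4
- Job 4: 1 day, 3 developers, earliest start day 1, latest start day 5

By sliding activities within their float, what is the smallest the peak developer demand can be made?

Early-start (Job 1@1, Job 2@1, Job 3@1, Job 4@1) gives peak 12: d1:12  d2:6  d3:4  d4:0  d5:0.
Shift Job 2→4, Job 3→4, Job 4→5.
Schedule Job 1@1, Job 2@4, Job 3@4, Job 4@5: d1:4  d2:4  d3:4  d4:5  d5:5 — peak 5.
Total developer-days = 22 over 5 days ⇒ peak ≥ ⌈22/5⌉ = 5, so 5 is optimal.

5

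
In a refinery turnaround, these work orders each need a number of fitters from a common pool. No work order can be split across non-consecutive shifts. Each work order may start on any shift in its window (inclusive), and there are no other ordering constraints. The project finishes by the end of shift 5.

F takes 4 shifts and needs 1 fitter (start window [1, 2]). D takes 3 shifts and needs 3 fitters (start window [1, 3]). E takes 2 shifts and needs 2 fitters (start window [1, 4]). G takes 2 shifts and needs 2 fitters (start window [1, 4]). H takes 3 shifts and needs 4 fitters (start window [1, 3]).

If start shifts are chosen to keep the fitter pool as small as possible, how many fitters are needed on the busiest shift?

8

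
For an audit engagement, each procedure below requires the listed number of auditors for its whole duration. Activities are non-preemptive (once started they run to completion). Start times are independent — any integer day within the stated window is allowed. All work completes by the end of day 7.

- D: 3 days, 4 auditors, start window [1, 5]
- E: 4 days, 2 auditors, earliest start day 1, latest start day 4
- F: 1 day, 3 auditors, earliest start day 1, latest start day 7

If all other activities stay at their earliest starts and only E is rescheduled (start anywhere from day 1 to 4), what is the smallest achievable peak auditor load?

7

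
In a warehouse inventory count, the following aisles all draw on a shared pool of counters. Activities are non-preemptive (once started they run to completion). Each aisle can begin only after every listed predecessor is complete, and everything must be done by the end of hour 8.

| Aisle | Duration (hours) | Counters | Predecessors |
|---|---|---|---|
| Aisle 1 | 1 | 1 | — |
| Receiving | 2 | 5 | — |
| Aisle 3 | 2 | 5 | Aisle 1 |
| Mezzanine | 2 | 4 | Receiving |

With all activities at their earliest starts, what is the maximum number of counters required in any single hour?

10

Early-start schedule: Aisle 1@1, Receiving@1, Aisle 3@2, Mezzanine@3.
Load per hour: hour 1: 6, hour 2: 10, hour 3: 9, hour 4: 4, hour 5: 0, hour 6: 0, hour 7: 0, hour 8: 0.
Peak is 10.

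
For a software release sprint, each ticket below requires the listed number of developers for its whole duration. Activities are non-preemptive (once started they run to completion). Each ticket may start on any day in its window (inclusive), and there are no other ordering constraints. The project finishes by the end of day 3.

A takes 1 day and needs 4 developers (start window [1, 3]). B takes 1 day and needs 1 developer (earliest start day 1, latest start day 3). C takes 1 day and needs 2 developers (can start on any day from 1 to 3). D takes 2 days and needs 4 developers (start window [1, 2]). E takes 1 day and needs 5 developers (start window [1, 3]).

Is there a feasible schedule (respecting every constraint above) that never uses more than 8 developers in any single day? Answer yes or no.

yes

Schedule A@1, B@2, C@2, D@1, E@3: d1:8  d2:7  d3:5 — peak 8 ≤ 8.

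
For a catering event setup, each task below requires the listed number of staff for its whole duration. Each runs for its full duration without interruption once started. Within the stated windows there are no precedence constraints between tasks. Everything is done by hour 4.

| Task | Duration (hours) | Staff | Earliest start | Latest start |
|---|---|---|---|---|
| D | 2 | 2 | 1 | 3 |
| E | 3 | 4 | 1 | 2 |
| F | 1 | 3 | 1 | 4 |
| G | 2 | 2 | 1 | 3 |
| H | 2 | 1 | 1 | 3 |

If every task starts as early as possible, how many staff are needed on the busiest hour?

Early-start schedule: D@1, E@1, F@1, G@1, H@1.
Load per hour: hour 1: 12, hour 2: 9, hour 3: 4, hour 4: 0.
Peak is 12.

12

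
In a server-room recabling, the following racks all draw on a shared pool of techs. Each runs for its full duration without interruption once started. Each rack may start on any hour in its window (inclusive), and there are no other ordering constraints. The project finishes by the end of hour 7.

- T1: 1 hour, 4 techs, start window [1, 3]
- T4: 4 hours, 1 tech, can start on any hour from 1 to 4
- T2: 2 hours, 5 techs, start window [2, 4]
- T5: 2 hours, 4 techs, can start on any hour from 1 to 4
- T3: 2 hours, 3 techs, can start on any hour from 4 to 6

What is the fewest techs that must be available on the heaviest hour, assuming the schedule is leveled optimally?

Early-start (T1@1, T4@1, T2@2, T5@1, T3@4) gives peak 10: h1:9  h2:10  h3:6  h4:4  h5:3  h6:0  h7:0.
Shift T4→4, T5→4, T3→6.
Schedule T1@1, T4@4, T2@2, T5@4, T3@6: h1:4  h2:5  h3:5  h4:5  h5:5  h6:4  h7:4 — peak 5.
Total tech-hours = 32 over 7 hours ⇒ peak ≥ ⌈32/7⌉ = 5, so 5 is optimal.

5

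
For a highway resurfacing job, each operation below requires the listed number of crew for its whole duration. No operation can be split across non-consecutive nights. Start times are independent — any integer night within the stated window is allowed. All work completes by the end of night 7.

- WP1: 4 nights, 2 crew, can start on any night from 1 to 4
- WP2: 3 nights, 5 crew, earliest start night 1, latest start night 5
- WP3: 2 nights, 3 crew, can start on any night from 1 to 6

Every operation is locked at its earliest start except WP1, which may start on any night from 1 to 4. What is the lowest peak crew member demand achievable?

8

WP1@1: n1:10  n2:10  n3:7  n4:2  n5:0  n6:0  n7:0 → peak 10
WP1@2: n1:8  n2:10  n3:7  n4:2  n5:2  n6:0  n7:0 → peak 10
WP1@3: n1:8  n2:8  n3:7  n4:2  n5:2  n6:2  n7:0 → peak 8
WP1@4: n1:8  n2:8  n3:5  n4:2  n5:2  n6:2  n7:2 → peak 8
Best is WP1@3, peak 8.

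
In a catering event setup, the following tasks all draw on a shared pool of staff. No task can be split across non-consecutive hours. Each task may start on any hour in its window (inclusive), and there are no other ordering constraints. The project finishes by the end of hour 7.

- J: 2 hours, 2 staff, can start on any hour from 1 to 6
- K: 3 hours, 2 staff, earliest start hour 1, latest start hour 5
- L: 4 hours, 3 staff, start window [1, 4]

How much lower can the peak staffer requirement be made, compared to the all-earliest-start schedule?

Early-start peak: h1:7  h2:7  h3:5  h4:3  h5:0  h6:0  h7:0 ⇒ 7.
Leveled (J@1, K@1, L@4): h1:4  h2:4  h3:2  h4:3  h5:3  h6:3  h7:3 ⇒ 4.
Reduction 7 − 4 = 3.

3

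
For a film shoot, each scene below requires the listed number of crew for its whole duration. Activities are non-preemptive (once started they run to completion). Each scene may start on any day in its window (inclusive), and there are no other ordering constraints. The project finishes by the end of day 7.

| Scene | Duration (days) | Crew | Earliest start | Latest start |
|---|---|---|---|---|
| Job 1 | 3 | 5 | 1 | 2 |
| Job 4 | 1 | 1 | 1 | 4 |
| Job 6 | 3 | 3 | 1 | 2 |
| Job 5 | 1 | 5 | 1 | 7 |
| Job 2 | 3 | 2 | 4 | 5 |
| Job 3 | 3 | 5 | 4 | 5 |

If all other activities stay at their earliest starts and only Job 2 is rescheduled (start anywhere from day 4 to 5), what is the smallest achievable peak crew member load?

14

Job 2@4: d1:14  d2:8  d3:8  d4:7  d5:7  d6:7  d7:0 → peak 14
Job 2@5: d1:14  d2:8  d3:8  d4:5  d5:7  d6:7  d7:2 → peak 14
Best is Job 2@4, peak 14.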